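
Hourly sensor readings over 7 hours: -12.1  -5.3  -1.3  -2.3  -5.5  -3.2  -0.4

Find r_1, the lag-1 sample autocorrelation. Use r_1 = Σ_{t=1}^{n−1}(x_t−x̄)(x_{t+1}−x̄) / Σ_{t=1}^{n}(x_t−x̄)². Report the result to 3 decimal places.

Mean x̄ = (-12.1 − 5.3 − 1.3 − 2.3 − 5.5 − 3.2 − 0.4)/7 = -4.3000
Deviations from mean: -7.8000, -1.0000, 3.0000, 2.0000, -1.2000, 1.1000, 3.9000
Numerator Σ_{t=1}^{6}(x_t−x̄)(x_{t+1}−x̄) = 11.3700
Denominator Σ(x_t−x̄)² = 92.7000
r_1 = 11.3700 / 92.7000 = 0.123

0.123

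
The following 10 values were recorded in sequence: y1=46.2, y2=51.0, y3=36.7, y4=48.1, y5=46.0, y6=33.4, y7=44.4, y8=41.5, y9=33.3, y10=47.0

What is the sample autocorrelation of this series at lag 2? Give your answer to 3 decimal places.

Mean ȳ = (46.2 + 51.0 + 36.7 + 48.1 + 46.0 + 33.4 + 44.4 + 41.5 + 33.3 + 47.0)/10 = 42.7600
Numerator Σ_{t=1}^{8}(y_t−ȳ)(y_{t+2}−ȳ) = -50.2112
Denominator Σ(y_t−ȳ)² = 354.8240
r_2 = -50.2112 / 354.8240 = -0.142

-0.142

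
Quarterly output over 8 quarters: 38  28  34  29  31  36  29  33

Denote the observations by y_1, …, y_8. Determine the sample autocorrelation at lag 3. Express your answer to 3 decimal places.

Mean ȳ = (38 + 28 + 34 + 29 + 31 + 36 + 29 + 33)/8 = 32.2500
Deviations from mean: 5.7500, -4.2500, 1.7500, -3.2500, -1.2500, 3.7500, -3.2500, 0.7500
Numerator Σ_{t=1}^{5}(y_t−ȳ)(y_{t+3}−ȳ) = 2.8125
Denominator Σ(y_t−ȳ)² = 91.5000
r_3 = 2.8125 / 91.5000 = 0.031

0.031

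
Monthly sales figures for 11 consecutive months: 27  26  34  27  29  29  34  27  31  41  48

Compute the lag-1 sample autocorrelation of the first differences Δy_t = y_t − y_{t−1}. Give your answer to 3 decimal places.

First differences Δy: -1, 8, -7, 2, 0, 5, -7, 4, 10, 7
Mean of differences = 2.1000
Numerator Σ(Δy_t−Δȳ)(Δy_{t+1}−Δȳ) = -66.9100
Denominator Σ(Δy_t−Δȳ)² = 312.9000
r_1(Δy) = -66.9100 / 312.9000 = -0.214

-0.214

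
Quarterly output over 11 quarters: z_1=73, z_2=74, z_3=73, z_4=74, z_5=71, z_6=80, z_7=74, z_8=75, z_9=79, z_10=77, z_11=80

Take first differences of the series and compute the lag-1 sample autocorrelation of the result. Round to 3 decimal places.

First differences Δz: 1, -1, 1, -3, 9, -6, 1, 4, -2, 3
Mean of differences = 0.7000
Numerator Σ(Δz_t−Δz̄)(Δz_{t+1}−Δz̄) = -104.5900
Denominator Σ(Δz_t−Δz̄)² = 154.1000
r_1(Δz) = -104.5900 / 154.1000 = -0.679

-0.679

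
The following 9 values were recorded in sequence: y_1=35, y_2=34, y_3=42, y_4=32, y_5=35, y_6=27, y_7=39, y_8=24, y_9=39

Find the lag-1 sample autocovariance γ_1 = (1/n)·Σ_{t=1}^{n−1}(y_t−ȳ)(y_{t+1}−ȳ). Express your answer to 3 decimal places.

-17.717

Mean ȳ = (35 + 34 + 42 + 32 + 35 + 27 + 39 + 24 + 39)/9 = 34.1111
Σ_{t=1}^{8}(y_t−ȳ)(y_{t+1}−ȳ) = -159.4568
γ_1 = -159.4568 / 9 = -17.717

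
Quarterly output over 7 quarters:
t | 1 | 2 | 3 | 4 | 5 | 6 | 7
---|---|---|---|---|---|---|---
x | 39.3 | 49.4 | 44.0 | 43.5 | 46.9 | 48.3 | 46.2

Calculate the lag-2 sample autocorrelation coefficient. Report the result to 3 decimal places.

Mean x̄ = (39.3 + 49.4 + 44.0 + 43.5 + 46.9 + 48.3 + 46.2)/7 = 45.3714
Deviations from mean: -6.0714, 4.0286, -1.3714, -1.8714, 1.5286, 2.9286, 0.8286
Σ(x_t−x̄)(x_{t+2}−x̄) = (8.3265) + (-7.5392) + (-2.0963) + (-5.4806) + (1.2665) = -5.5231
Denominator Σ(x_t−x̄)² = 70.0743
r_2 = -5.5231 / 70.0743 = -0.079

-0.079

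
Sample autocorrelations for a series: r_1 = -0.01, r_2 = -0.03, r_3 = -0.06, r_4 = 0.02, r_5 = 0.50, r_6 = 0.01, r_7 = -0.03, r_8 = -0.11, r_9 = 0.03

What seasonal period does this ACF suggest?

5

The largest autocorrelation is r_5 = 0.50; the remaining lags stay at or below 0.03.
The dominant spike at lag 5 indicates a seasonal period of 5.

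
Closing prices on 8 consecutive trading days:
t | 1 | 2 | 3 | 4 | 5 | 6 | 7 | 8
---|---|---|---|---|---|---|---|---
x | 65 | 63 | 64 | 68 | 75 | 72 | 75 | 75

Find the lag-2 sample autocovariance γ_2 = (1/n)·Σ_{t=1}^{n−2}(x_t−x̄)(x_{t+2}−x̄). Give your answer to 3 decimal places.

5.543

Mean x̄ = (65 + 63 + 64 + 68 + 75 + 72 + 75 + 75)/8 = 69.6250
Σ_{t=1}^{6}(x_t−x̄)(x_{t+2}−x̄) = 44.3438
γ_2 = 44.3438 / 8 = 5.543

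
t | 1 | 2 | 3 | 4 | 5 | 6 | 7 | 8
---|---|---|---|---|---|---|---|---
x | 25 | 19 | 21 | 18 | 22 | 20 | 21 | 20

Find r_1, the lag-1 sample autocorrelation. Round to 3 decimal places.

-0.423

Mean x̄ = (25 + 19 + 21 + 18 + 22 + 20 + 21 + 20)/8 = 20.7500
Deviations from mean: 4.2500, -1.7500, 0.2500, -2.7500, 1.2500, -0.7500, 0.2500, -0.7500
Σ(x_t−x̄)(x_{t+1}−x̄) = (-7.4375) + (-0.4375) + (-0.6875) + (-3.4375) + (-0.9375) + (-0.1875) + (-0.1875) = -13.3125
Denominator Σ(x_t−x̄)² = 31.5000
r_1 = -13.3125 / 31.5000 = -0.423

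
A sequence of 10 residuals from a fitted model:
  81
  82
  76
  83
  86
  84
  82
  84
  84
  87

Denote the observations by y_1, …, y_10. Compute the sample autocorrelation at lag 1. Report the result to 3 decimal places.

0.177

Mean ȳ = (81 + 82 + 76 + 83 + 86 + 84 + 82 + 84 + 84 + 87)/10 = 82.9000
Numerator Σ_{t=1}^{9}(y_t−ȳ)(y_{t+1}−ȳ) = 14.6900
Denominator Σ(y_t−ȳ)² = 82.9000
r_1 = 14.6900 / 82.9000 = 0.177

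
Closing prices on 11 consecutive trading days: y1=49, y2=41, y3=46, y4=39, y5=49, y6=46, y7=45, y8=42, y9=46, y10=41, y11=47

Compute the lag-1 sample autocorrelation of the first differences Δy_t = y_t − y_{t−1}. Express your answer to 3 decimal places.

First differences Δy: -8, 5, -7, 10, -3, -1, -3, 4, -5, 6
Mean of differences = -0.2000
Numerator Σ(Δy_t−Δȳ)(Δy_{t+1}−Δȳ) = -231.0400
Denominator Σ(Δy_t−Δȳ)² = 333.6000
r_1(Δy) = -231.0400 / 333.6000 = -0.693

-0.693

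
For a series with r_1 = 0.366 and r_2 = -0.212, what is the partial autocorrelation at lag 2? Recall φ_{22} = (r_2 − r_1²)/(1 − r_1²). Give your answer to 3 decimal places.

φ_{22} = (r_2 − r_1²) / (1 − r_1²)
r_1² = (0.366)² = 0.133956
Numerator = -0.212 − 0.1340 = -0.3460; denominator = 1 − 0.1340 = 0.8660
φ_{22} = -0.3460 / 0.8660 = -0.399

-0.399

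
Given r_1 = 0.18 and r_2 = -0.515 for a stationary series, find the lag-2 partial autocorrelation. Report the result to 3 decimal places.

φ_{22} = (r_2 − r_1²) / (1 − r_1²)
r_1² = (0.18)² = 0.0324
Numerator = -0.515 − 0.0324 = -0.5474; denominator = 1 − 0.0324 = 0.9676
φ_{22} = -0.5474 / 0.9676 = -0.566

-0.566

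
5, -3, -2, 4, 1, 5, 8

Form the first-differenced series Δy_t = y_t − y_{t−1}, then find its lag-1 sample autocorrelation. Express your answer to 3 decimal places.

First differences Δy: -8, 1, 6, -3, 4, 3
Mean of differences = 0.5000
Numerator Σ(Δy_t−Δȳ)(Δy_{t+1}−Δȳ) = -24.2500
Denominator Σ(Δy_t−Δȳ)² = 133.5000
r_1(Δy) = -24.2500 / 133.5000 = -0.182

-0.182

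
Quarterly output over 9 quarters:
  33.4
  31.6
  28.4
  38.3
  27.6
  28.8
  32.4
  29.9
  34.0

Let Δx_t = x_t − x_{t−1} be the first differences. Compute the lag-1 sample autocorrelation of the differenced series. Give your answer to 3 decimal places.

First differences Δx: -1.8, -3.2, 9.9, -10.7, 1.2, 3.6, -2.5, 4.1
Mean of differences = 0.0750
Numerator Σ(Δx_t−Δx̄)(Δx_{t+1}−Δx̄) = -159.4981
Denominator Σ(Δx_t−Δx̄)² = 263.3950
r_1(Δx) = -159.4981 / 263.3950 = -0.606

-0.606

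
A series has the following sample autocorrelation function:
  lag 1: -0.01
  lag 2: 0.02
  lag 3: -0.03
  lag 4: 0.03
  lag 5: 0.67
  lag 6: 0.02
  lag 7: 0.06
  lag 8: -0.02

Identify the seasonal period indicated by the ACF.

5

The largest autocorrelation is r_5 = 0.67; the remaining lags stay at or below 0.06.
The dominant spike at lag 5 indicates a seasonal period of 5.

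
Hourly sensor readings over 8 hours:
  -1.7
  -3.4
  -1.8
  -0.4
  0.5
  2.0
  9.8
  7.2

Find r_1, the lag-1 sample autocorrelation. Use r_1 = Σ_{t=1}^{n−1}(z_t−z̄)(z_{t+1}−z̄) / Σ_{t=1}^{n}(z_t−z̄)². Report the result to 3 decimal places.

Mean z̄ = (-1.7 − 3.4 − 1.8 − 0.4 + 0.5 + 2.0 + 9.8 + 7.2)/8 = 1.5250
Deviations from mean: -3.2250, -4.9250, -3.3250, -1.9250, -1.0250, 0.4750, 8.2750, 5.6750
Numerator Σ_{t=1}^{7}(z_t−z̄)(z_{t+1}−z̄) = 91.0369
Denominator Σ(z_t−z̄)² = 151.3750
r_1 = 91.0369 / 151.3750 = 0.601

0.601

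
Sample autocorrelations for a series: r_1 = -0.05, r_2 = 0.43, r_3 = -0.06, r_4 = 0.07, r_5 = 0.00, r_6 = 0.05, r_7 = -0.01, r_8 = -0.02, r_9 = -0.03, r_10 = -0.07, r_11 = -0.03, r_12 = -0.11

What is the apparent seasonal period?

2

The largest autocorrelation is r_2 = 0.43; the remaining lags stay at or below 0.07.
The dominant spike at lag 2 indicates a seasonal period of 2.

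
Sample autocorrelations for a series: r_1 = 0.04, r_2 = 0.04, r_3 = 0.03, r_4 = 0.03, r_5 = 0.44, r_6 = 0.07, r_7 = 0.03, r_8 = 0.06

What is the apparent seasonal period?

The largest autocorrelation is r_5 = 0.44; the remaining lags stay at or below 0.07.
The dominant spike at lag 5 indicates a seasonal period of 5.

5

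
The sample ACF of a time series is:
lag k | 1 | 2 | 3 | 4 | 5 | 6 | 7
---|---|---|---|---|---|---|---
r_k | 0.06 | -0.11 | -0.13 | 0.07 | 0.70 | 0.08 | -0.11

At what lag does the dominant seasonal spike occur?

The largest autocorrelation is r_5 = 0.70; the remaining lags stay at or below 0.08.
The dominant spike at lag 5 indicates a seasonal period of 5.

5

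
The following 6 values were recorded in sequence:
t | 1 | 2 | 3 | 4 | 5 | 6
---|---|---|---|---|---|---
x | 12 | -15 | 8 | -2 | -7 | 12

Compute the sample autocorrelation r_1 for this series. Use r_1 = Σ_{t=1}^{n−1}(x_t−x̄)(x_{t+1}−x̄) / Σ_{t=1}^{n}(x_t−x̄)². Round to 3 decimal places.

-0.592

Mean x̄ = (12 − 15 + 8 − 2 − 7 + 12)/6 = 1.3333
Deviations from mean: 10.6667, -16.3333, 6.6667, -3.3333, -8.3333, 10.6667
Numerator Σ_{t=1}^{5}(x_t−x̄)(x_{t+1}−x̄) = -366.4444
Denominator Σ(x_t−x̄)² = 619.3333
r_1 = -366.4444 / 619.3333 = -0.592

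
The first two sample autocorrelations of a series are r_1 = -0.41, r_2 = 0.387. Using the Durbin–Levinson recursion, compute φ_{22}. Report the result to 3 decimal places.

φ_{22} = (r_2 − r_1²) / (1 − r_1²)
r_1² = (-0.41)² = 0.1681
Numerator = 0.387 − 0.1681 = 0.2189; denominator = 1 − 0.1681 = 0.8319
φ_{22} = 0.2189 / 0.8319 = 0.263

0.263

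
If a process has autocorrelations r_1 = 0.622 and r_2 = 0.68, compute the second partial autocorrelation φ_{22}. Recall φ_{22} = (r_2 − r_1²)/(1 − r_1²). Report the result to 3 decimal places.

0.478

φ_{22} = (r_2 − r_1²) / (1 − r_1²)
r_1² = (0.622)² = 0.386884
Numerator = 0.68 − 0.3869 = 0.2931; denominator = 1 − 0.3869 = 0.6131
φ_{22} = 0.2931 / 0.6131 = 0.478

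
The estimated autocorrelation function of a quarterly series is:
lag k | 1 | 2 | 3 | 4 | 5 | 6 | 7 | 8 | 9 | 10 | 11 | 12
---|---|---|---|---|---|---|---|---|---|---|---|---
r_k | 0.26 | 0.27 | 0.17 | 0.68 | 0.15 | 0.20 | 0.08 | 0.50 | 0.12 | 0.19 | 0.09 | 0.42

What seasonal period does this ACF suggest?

4

The largest autocorrelation is r_4 = 0.68, with weaker echoes at lags 8 (0.50) and 12 (0.42); the remaining lags stay at or below 0.27.
The dominant spike at lag 4 indicates a seasonal period of 4.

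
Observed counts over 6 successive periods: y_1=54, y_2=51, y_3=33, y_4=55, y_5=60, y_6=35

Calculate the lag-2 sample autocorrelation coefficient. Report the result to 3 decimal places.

-0.538

Mean ȳ = (54 + 51 + 33 + 55 + 60 + 35)/6 = 48.0000
Deviations from mean: 6.0000, 3.0000, -15.0000, 7.0000, 12.0000, -13.0000
Σ(y_t−ȳ)(y_{t+2}−ȳ) = (-90.0000) + (21.0000) + (-180.0000) + (-91.0000) = -340.0000
Denominator Σ(y_t−ȳ)² = 632.0000
r_2 = -340.0000 / 632.0000 = -0.538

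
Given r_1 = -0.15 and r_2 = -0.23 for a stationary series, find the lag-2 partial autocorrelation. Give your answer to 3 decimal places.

φ_{22} = (r_2 − r_1²) / (1 − r_1²)
r_1² = (-0.15)² = 0.0225
Numerator = -0.23 − 0.0225 = -0.2525; denominator = 1 − 0.0225 = 0.9775
φ_{22} = -0.2525 / 0.9775 = -0.258

-0.258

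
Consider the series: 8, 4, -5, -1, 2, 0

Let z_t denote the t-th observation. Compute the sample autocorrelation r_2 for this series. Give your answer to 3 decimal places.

Mean z̄ = (8 + 4 − 5 − 1 + 2 + 0)/6 = 1.3333
Deviations from mean: 6.6667, 2.6667, -6.3333, -2.3333, 0.6667, -1.3333
Numerator Σ_{t=1}^{4}(z_t−z̄)(z_{t+2}−z̄) = -49.5556
Denominator Σ(z_t−z̄)² = 99.3333
r_2 = -49.5556 / 99.3333 = -0.499

-0.499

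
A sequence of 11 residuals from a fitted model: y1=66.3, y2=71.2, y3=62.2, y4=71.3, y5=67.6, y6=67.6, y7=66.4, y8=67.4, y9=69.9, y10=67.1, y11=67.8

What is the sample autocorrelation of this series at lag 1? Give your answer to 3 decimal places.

-0.711

Mean ȳ = (66.3 + 71.2 + 62.2 + 71.3 + 67.6 + 67.6 + 66.4 + 67.4 + 69.9 + 67.1 + 67.8)/11 = 67.7091
Numerator Σ_{t=1}^{10}(y_t−ȳ)(y_{t+1}−ȳ) = -45.8328
Denominator Σ(y_t−ȳ)² = 64.4291
r_1 = -45.8328 / 64.4291 = -0.711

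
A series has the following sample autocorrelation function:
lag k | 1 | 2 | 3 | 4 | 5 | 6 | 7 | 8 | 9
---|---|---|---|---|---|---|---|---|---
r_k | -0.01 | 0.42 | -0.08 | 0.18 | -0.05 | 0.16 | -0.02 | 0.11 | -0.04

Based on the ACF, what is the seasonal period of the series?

The largest autocorrelation is r_2 = 0.42, with weaker echoes at lags 4 (0.18) and 6 (0.16); the remaining lags stay at or below 0.11.
The dominant spike at lag 2 indicates a seasonal period of 2.

2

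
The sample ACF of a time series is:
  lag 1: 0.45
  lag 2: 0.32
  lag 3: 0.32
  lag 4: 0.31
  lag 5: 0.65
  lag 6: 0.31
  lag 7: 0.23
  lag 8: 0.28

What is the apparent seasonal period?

5

The largest autocorrelation is r_5 = 0.65; the remaining lags stay at or below 0.45. The elevated value at lag 1 (0.45), dropping to 0.32 at lag 2, reflects decaying short-term dependence rather than seasonality.
The dominant spike at lag 5 indicates a seasonal period of 5.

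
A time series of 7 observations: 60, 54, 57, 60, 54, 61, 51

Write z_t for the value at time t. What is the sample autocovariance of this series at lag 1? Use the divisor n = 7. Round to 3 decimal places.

-7.685

Mean z̄ = (60 + 54 + 57 + 60 + 54 + 61 + 51)/7 = 56.7143
Deviations: 3.2857, -2.7143, 0.2857, 3.2857, -2.7143, 4.2857, -5.7143
Σ_{t=1}^{6}(z_t−z̄)(z_{t+1}−z̄) = -53.7959
γ_1 = -53.7959 / 7 = -7.685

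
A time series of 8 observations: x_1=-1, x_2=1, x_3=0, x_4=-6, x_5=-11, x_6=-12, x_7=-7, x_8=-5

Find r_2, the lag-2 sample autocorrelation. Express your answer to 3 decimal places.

Mean x̄ = (-1 + 1 + 0 − 6 − 11 − 12 − 7 − 5)/8 = -5.1250
Numerator Σ_{t=1}^{6}(x_t−x̄)(x_{t+2}−x̄) = 1.8438
Denominator Σ(x_t−x̄)² = 166.8750
r_2 = 1.8438 / 166.8750 = 0.011

0.011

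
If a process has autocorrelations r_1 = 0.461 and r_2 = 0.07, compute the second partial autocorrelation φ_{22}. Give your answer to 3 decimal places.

-0.181

φ_{22} = (r_2 − r_1²) / (1 − r_1²)
r_1² = (0.461)² = 0.212521
Numerator = 0.07 − 0.2125 = -0.1425; denominator = 1 − 0.2125 = 0.7875
φ_{22} = -0.1425 / 0.7875 = -0.181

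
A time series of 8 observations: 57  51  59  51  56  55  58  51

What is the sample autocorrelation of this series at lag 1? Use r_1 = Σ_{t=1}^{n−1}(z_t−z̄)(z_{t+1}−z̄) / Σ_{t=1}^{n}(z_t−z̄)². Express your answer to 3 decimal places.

Mean z̄ = (57 + 51 + 59 + 51 + 56 + 55 + 58 + 51)/8 = 54.7500
Deviations from mean: 2.2500, -3.7500, 4.2500, -3.7500, 1.2500, 0.2500, 3.2500, -3.7500
Σ(z_t−z̄)(z_{t+1}−z̄) = (-8.4375) + (-15.9375) + (-15.9375) + (-4.6875) + (0.3125) + (0.8125) + (-12.1875) = -56.0625
Denominator Σ(z_t−z̄)² = 77.5000
r_1 = -56.0625 / 77.5000 = -0.723

-0.723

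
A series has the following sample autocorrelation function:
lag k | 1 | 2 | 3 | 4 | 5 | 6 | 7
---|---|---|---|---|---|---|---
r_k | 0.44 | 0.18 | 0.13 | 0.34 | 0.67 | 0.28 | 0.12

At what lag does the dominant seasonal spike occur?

5

The largest autocorrelation is r_5 = 0.67; the remaining lags stay at or below 0.44. The elevated value at lag 1 (0.44), dropping to 0.18 at lag 2, reflects decaying short-term dependence rather than seasonality.
The dominant spike at lag 5 indicates a seasonal period of 5.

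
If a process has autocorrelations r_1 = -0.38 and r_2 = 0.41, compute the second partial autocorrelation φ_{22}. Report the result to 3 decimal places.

0.310

φ_{22} = (r_2 − r_1²) / (1 − r_1²)
r_1² = (-0.38)² = 0.1444
Numerator = 0.41 − 0.1444 = 0.2656; denominator = 1 − 0.1444 = 0.8556
φ_{22} = 0.2656 / 0.8556 = 0.310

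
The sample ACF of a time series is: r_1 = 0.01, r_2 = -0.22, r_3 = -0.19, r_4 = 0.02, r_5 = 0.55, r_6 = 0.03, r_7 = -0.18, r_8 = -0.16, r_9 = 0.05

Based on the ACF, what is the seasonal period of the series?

The largest autocorrelation is r_5 = 0.55; the remaining lags stay at or below 0.05.
The dominant spike at lag 5 indicates a seasonal period of 5.

5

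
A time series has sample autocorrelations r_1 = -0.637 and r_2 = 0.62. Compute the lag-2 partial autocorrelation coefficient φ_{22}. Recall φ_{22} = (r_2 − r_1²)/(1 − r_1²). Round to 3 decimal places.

0.361

φ_{22} = (r_2 − r_1²) / (1 − r_1²)
r_1² = (-0.637)² = 0.405769
Numerator = 0.62 − 0.4058 = 0.2142; denominator = 1 − 0.4058 = 0.5942
φ_{22} = 0.2142 / 0.5942 = 0.361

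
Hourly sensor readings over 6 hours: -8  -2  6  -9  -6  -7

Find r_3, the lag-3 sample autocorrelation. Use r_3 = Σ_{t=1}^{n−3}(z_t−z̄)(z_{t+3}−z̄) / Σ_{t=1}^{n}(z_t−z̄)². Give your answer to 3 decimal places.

Mean z̄ = (-8 − 2 + 6 − 9 − 6 − 7)/6 = -4.3333
Deviations from mean: -3.6667, 2.3333, 10.3333, -4.6667, -1.6667, -2.6667
Σ(z_t−z̄)(z_{t+3}−z̄) = (17.1111) + (-3.8889) + (-27.5556) = -14.3333
Denominator Σ(z_t−z̄)² = 157.3333
r_3 = -14.3333 / 157.3333 = -0.091

-0.091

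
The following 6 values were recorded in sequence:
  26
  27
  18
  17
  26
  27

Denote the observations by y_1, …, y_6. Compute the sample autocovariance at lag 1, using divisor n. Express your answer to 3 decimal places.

Mean ȳ = (26 + 27 + 18 + 17 + 26 + 27)/6 = 23.5000
Deviations: 2.5000, 3.5000, -5.5000, -6.5000, 2.5000, 3.5000
Σ_{t=1}^{5}(y_t−ȳ)(y_{t+1}−ȳ) = 17.7500
γ_1 = 17.7500 / 6 = 2.958

2.958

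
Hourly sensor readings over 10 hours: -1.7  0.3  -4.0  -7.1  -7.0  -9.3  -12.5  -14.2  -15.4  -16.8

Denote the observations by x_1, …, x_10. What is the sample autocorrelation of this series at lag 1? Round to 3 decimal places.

Mean x̄ = (-1.7 + 0.3 − 4.0 − 7.1 − 7.0 − 9.3 − 12.5 − 14.2 − 15.4 − 16.8)/10 = -8.7700
Numerator Σ_{t=1}^{9}(x_t−x̄)(x_{t+1}−x̄) = 228.8431
Denominator Σ(x_t−x̄)² = 313.0410
r_1 = 228.8431 / 313.0410 = 0.731

0.731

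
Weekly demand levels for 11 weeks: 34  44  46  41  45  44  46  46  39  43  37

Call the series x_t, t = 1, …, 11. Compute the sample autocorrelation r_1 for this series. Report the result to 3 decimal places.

-0.057

Mean x̄ = (34 + 44 + 46 + 41 + 45 + 44 + 46 + 46 + 39 + 43 + 37)/11 = 42.2727
Numerator Σ_{t=1}^{10}(x_t−x̄)(x_{t+1}−x̄) = -9.4380
Denominator Σ(x_t−x̄)² = 164.1818
r_1 = -9.4380 / 164.1818 = -0.057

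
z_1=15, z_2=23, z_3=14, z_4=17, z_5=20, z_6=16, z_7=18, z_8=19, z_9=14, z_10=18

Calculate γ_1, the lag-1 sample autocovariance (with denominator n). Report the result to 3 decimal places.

-4.316

Mean z̄ = (15 + 23 + 14 + 17 + 20 + 16 + 18 + 19 + 14 + 18)/10 = 17.4000
Σ_{t=1}^{9}(z_t−z̄)(z_{t+1}−z̄) = -43.1600
γ_1 = -43.1600 / 10 = -4.316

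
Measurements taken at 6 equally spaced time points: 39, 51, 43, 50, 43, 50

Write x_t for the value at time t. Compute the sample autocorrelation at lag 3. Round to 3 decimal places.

Mean x̄ = (39 + 51 + 43 + 50 + 43 + 50)/6 = 46.0000
Deviations from mean: -7.0000, 5.0000, -3.0000, 4.0000, -3.0000, 4.0000
Σ(x_t−x̄)(x_{t+3}−x̄) = (-28.0000) + (-15.0000) + (-12.0000) = -55.0000
Denominator Σ(x_t−x̄)² = 124.0000
r_3 = -55.0000 / 124.0000 = -0.444

-0.444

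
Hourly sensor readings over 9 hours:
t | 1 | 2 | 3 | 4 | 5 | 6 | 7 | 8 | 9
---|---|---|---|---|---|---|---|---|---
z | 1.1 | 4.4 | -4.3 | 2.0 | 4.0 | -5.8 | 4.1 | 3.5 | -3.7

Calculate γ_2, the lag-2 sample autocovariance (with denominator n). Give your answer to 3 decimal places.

-4.944

Mean z̄ = (1.1 + 4.4 − 4.3 + 2.0 + 4.0 − 5.8 + 4.1 + 3.5 − 3.7)/9 = 0.5889
Σ_{t=1}^{7}(z_t−z̄)(z_{t+2}−z̄) = -44.4936
γ_2 = -44.4936 / 9 = -4.944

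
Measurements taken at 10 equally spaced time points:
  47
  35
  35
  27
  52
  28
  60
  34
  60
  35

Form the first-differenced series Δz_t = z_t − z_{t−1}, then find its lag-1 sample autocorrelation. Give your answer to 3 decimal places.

-0.841

First differences Δz: -12, 0, -8, 25, -24, 32, -26, 26, -25
Mean of differences = -1.3333
Numerator Σ(Δz_t−Δz̄)(Δz_{t+1}−Δz̄) = -3694.4444
Denominator Σ(Δz_t−Δz̄)² = 4394.0000
r_1(Δz) = -3694.4444 / 4394.0000 = -0.841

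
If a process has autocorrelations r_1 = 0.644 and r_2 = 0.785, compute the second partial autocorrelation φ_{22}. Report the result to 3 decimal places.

0.633

φ_{22} = (r_2 − r_1²) / (1 − r_1²)
r_1² = (0.644)² = 0.414736
Numerator = 0.785 − 0.4147 = 0.3703; denominator = 1 − 0.4147 = 0.5853
φ_{22} = 0.3703 / 0.5853 = 0.633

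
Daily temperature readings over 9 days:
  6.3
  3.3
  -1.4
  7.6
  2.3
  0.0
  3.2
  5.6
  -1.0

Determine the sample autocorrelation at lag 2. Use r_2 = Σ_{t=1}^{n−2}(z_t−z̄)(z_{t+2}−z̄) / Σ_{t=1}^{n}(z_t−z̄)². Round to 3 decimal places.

-0.395

Mean z̄ = (6.3 + 3.3 − 1.4 + 7.6 + 2.3 + 0.0 + 3.2 + 5.6 − 1.0)/9 = 2.8778
Numerator Σ_{t=1}^{7}(z_t−z̄)(z_{t+2}−z̄) = -33.0332
Denominator Σ(z_t−z̄)² = 83.6556
r_2 = -33.0332 / 83.6556 = -0.395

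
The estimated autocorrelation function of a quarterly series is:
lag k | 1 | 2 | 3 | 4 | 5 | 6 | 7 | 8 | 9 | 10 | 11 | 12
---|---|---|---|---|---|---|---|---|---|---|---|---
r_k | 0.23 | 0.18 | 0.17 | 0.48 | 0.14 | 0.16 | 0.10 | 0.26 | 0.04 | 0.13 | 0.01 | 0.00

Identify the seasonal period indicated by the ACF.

The largest autocorrelation is r_4 = 0.48, with a weaker echo at lag 8 (0.26); the remaining lags stay at or below 0.23. The elevated value at lag 1 (0.23), dropping to 0.18 at lag 2, reflects decaying short-term dependence rather than seasonality.
The dominant spike at lag 4 indicates a seasonal period of 4.

4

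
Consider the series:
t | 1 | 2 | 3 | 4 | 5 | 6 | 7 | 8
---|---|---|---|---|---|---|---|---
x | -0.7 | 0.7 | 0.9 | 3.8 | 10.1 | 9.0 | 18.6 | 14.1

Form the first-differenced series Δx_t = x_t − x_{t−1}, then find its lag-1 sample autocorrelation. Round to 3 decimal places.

First differences Δx: 1.4, 0.2, 2.9, 6.3, -1.1, 9.6, -4.5
Mean of differences = 2.1143
Numerator Σ(Δx_t−Δx̄)(Δx_{t+1}−Δx̄) = -83.8759
Denominator Σ(Δx_t−Δx̄)² = 132.4286
r_1(Δx) = -83.8759 / 132.4286 = -0.633

-0.633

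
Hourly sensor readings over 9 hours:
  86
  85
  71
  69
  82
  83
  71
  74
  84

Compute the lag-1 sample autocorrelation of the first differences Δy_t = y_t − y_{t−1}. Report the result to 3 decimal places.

First differences Δy: -1, -14, -2, 13, 1, -12, 3, 10
Mean of differences = -0.2500
Numerator Σ(Δy_t−Δȳ)(Δy_{t+1}−Δȳ) = 8.1875
Denominator Σ(Δy_t−Δȳ)² = 623.5000
r_1(Δy) = 8.1875 / 623.5000 = 0.013

0.013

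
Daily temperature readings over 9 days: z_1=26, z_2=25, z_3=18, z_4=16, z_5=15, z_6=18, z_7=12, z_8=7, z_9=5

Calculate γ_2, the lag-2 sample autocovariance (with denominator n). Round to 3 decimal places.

5.298

Mean z̄ = (26 + 25 + 18 + 16 + 15 + 18 + 12 + 7 + 5)/9 = 15.7778
Σ_{t=1}^{7}(z_t−z̄)(z_{t+2}−z̄) = 47.6790
γ_2 = 47.6790 / 9 = 5.298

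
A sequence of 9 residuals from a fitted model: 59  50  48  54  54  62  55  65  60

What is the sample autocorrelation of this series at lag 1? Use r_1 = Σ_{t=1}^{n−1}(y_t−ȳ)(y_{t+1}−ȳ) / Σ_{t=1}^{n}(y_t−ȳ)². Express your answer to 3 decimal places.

0.241

Mean ȳ = (59 + 50 + 48 + 54 + 54 + 62 + 55 + 65 + 60)/9 = 56.3333
Numerator Σ_{t=1}^{8}(y_t−ȳ)(y_{t+1}−ȳ) = 60.2222
Denominator Σ(y_t−ȳ)² = 250.0000
r_1 = 60.2222 / 250.0000 = 0.241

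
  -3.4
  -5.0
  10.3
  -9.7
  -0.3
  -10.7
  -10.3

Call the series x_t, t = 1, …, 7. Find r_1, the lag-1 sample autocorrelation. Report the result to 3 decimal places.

-0.295

Mean x̄ = (-3.4 − 5.0 + 10.3 − 9.7 − 0.3 − 10.7 − 10.3)/7 = -4.1571
Deviations from mean: 0.7571, -0.8429, 14.4571, -5.5429, 3.8571, -6.5429, -6.1429
Numerator Σ_{t=1}^{6}(x_t−x̄)(x_{t+1}−x̄) = -99.3818
Denominator Σ(x_t−x̄)² = 336.4371
r_1 = -99.3818 / 336.4371 = -0.295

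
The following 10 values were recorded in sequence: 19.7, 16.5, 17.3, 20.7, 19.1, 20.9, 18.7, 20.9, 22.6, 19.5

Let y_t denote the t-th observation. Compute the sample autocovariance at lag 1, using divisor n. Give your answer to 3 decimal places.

0.435

Mean ȳ = (19.7 + 16.5 + 17.3 + 20.7 + 19.1 + 20.9 + 18.7 + 20.9 + 22.6 + 19.5)/10 = 19.5900
Σ_{t=1}^{9}(y_t−ȳ)(y_{t+1}−ȳ) = 4.3489
γ_1 = 4.3489 / 10 = 0.435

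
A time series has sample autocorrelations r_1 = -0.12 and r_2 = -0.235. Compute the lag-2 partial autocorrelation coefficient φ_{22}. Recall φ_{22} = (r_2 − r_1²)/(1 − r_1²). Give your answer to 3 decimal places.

-0.253

φ_{22} = (r_2 − r_1²) / (1 − r_1²)
r_1² = (-0.12)² = 0.0144
Numerator = -0.235 − 0.0144 = -0.2494; denominator = 1 − 0.0144 = 0.9856
φ_{22} = -0.2494 / 0.9856 = -0.253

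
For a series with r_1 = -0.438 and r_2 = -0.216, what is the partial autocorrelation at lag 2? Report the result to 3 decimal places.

-0.505

φ_{22} = (r_2 − r_1²) / (1 − r_1²)
r_1² = (-0.438)² = 0.191844
Numerator = -0.216 − 0.1918 = -0.4078; denominator = 1 − 0.1918 = 0.8082
φ_{22} = -0.4078 / 0.8082 = -0.505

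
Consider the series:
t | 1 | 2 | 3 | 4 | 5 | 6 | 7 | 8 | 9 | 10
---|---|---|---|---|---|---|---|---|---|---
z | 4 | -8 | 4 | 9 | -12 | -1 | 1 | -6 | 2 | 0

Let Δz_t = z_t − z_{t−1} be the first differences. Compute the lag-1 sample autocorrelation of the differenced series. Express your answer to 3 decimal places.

First differences Δz: -12, 12, 5, -21, 11, 2, -7, 8, -2
Mean of differences = -0.4444
Numerator Σ(Δz_t−Δz̄)(Δz_{t+1}−Δz̄) = -479.7531
Denominator Σ(Δz_t−Δz̄)² = 994.2222
r_1(Δz) = -479.7531 / 994.2222 = -0.483

-0.483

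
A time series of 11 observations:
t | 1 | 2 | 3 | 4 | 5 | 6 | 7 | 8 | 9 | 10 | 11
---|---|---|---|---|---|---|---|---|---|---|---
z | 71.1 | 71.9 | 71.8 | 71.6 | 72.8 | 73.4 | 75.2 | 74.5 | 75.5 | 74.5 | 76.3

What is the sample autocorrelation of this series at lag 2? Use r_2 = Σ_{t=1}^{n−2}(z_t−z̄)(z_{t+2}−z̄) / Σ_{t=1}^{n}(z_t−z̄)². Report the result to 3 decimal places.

0.537

Mean z̄ = (71.1 + 71.9 + 71.8 + 71.6 + 72.8 + 73.4 + 75.2 + 74.5 + 75.5 + 74.5 + 76.3)/11 = 73.5091
Numerator Σ_{t=1}^{9}(z_t−z̄)(z_{t+2}−z̄) = 17.2071
Denominator Σ(z_t−z̄)² = 32.0491
r_2 = 17.2071 / 32.0491 = 0.537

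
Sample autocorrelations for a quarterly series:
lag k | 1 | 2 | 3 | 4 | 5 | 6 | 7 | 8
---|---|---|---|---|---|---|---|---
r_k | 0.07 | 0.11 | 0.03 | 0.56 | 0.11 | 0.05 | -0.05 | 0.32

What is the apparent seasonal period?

The largest autocorrelation is r_4 = 0.56, with a weaker echo at lag 8 (0.32); the remaining lags stay at or below 0.11.
The dominant spike at lag 4 indicates a seasonal period of 4.

4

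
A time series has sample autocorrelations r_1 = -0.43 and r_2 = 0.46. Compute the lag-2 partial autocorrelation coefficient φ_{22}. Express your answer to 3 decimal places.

φ_{22} = (r_2 − r_1²) / (1 − r_1²)
r_1² = (-0.43)² = 0.1849
Numerator = 0.46 − 0.1849 = 0.2751; denominator = 1 − 0.1849 = 0.8151
φ_{22} = 0.2751 / 0.8151 = 0.338

0.338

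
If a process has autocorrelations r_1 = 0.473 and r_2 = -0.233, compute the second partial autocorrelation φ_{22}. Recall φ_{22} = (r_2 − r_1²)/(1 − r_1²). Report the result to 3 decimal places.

φ_{22} = (r_2 − r_1²) / (1 − r_1²)
r_1² = (0.473)² = 0.223729
Numerator = -0.233 − 0.2237 = -0.4567; denominator = 1 − 0.2237 = 0.7763
φ_{22} = -0.4567 / 0.7763 = -0.588

-0.588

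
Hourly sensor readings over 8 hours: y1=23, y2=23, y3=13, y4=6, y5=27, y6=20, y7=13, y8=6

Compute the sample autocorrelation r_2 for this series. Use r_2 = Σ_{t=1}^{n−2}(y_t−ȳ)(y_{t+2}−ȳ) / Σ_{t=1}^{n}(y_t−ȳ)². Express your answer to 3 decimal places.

Mean ȳ = (23 + 23 + 13 + 6 + 27 + 20 + 13 + 6)/8 = 16.3750
Deviations from mean: 6.6250, 6.6250, -3.3750, -10.3750, 10.6250, 3.6250, -3.3750, -10.3750
Σ(y_t−ȳ)(y_{t+2}−ȳ) = (-22.3594) + (-68.7344) + (-35.8594) + (-37.6094) + (-35.8594) + (-37.6094) = -238.0313
Denominator Σ(y_t−ȳ)² = 451.8750
r_2 = -238.0313 / 451.8750 = -0.527

-0.527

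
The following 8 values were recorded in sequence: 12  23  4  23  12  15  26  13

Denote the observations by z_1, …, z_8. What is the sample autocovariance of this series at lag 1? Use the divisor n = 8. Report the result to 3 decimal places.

-32.500

Mean z̄ = (12 + 23 + 4 + 23 + 12 + 15 + 26 + 13)/8 = 16.0000
Σ_{t=1}^{7}(z_t−z̄)(z_{t+1}−z̄) = -260.0000
γ_1 = -260.0000 / 8 = -32.500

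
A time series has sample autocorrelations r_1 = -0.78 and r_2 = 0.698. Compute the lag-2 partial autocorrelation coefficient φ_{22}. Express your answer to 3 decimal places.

0.229

φ_{22} = (r_2 − r_1²) / (1 − r_1²)
r_1² = (-0.78)² = 0.6084
Numerator = 0.698 − 0.6084 = 0.0896; denominator = 1 − 0.6084 = 0.3916
φ_{22} = 0.0896 / 0.3916 = 0.229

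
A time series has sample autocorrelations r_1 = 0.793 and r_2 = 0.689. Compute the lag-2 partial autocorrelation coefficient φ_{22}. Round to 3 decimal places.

φ_{22} = (r_2 − r_1²) / (1 − r_1²)
r_1² = (0.793)² = 0.628849
Numerator = 0.689 − 0.6288 = 0.0602; denominator = 1 − 0.6288 = 0.3712
φ_{22} = 0.0602 / 0.3712 = 0.162

0.162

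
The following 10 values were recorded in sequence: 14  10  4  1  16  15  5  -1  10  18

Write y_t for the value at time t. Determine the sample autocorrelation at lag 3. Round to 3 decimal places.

-0.330

Mean ȳ = (14 + 10 + 4 + 1 + 16 + 15 + 5 − 1 + 10 + 18)/10 = 9.2000
Σ(y_t−ȳ)(y_{t+3}−ȳ) = (-39.3600) + (5.4400) + (-30.1600) + (34.4400) + (-69.3600) + (4.6400) + (-36.9600) = -131.3200
Denominator Σ(y_t−ȳ)² = 397.6000
r_3 = -131.3200 / 397.6000 = -0.330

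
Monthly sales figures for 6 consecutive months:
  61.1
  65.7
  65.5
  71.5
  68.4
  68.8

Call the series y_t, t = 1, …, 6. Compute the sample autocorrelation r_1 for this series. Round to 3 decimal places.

0.190

Mean ȳ = (61.1 + 65.7 + 65.5 + 71.5 + 68.4 + 68.8)/6 = 66.8333
Deviations from mean: -5.7333, -1.1333, -1.3333, 4.6667, 1.5667, 1.9667
Σ(y_t−ȳ)(y_{t+1}−ȳ) = (6.4978) + (1.5111) + (-6.2222) + (7.3111) + (3.0811) = 12.1789
Denominator Σ(y_t−ȳ)² = 64.0333
r_1 = 12.1789 / 64.0333 = 0.190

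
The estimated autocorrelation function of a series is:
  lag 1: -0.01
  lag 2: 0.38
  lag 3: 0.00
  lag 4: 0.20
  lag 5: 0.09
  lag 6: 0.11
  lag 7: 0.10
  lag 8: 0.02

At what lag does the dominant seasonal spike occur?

The largest autocorrelation is r_2 = 0.38, with a weaker echo at lag 4 (0.20); the remaining lags stay at or below 0.11.
The dominant spike at lag 2 indicates a seasonal period of 2.

2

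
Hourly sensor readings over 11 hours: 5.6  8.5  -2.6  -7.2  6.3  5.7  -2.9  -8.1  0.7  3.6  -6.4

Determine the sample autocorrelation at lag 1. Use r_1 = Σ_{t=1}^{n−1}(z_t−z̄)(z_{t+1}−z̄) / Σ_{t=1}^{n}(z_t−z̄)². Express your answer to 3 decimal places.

Mean z̄ = (5.6 + 8.5 − 2.6 − 7.2 + 6.3 + 5.7 − 2.9 − 8.1 + 0.7 + 3.6 − 6.4)/11 = 0.2909
Numerator Σ_{t=1}^{10}(z_t−z̄)(z_{t+1}−z̄) = 14.2917
Denominator Σ(z_t−z̄)² = 361.8891
r_1 = 14.2917 / 361.8891 = 0.039

0.039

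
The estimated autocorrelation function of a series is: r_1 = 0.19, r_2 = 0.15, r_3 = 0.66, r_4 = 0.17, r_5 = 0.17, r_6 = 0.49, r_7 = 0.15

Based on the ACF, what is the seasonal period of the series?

3

The largest autocorrelation is r_3 = 0.66, with a weaker echo at lag 6 (0.49); the remaining lags stay at or below 0.19.
The dominant spike at lag 3 indicates a seasonal period of 3.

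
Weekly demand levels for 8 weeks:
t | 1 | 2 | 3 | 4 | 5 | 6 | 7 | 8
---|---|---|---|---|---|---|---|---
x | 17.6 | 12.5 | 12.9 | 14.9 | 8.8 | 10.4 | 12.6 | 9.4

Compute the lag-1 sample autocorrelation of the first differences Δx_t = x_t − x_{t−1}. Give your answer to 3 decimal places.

-0.371

First differences Δx: -5.1, 0.4, 2.0, -6.1, 1.6, 2.2, -3.2
Mean of differences = -1.1714
Numerator Σ(Δx_t−Δx̄)(Δx_{t+1}−Δx̄) = -27.9751
Denominator Σ(Δx_t−Δx̄)² = 75.4143
r_1(Δx) = -27.9751 / 75.4143 = -0.371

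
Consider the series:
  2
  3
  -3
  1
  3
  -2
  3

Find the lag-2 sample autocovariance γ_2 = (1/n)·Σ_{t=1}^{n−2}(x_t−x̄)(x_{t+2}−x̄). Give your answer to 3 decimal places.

-1.143

Mean x̄ = (2 + 3 − 3 + 1 + 3 − 2 + 3)/7 = 1.0000
Σ_{t=1}^{5}(x_t−x̄)(x_{t+2}−x̄) = -8.0000
γ_2 = -8.0000 / 7 = -1.143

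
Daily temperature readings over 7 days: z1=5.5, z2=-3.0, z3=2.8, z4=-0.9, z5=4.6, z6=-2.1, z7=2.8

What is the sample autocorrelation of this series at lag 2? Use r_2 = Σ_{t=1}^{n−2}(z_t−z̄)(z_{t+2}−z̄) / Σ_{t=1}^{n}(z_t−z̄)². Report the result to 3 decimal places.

0.485

Mean z̄ = (5.5 − 3.0 + 2.8 − 0.9 + 4.6 − 2.1 + 2.8)/7 = 1.3857
Numerator Σ_{t=1}^{5}(z_t−z̄)(z_{t+2}−z̄) = 32.9024
Denominator Σ(z_t−z̄)² = 67.8686
r_2 = 32.9024 / 67.8686 = 0.485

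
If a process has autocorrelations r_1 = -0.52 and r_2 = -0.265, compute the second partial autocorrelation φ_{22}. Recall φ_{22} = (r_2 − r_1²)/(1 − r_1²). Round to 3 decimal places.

φ_{22} = (r_2 − r_1²) / (1 − r_1²)
r_1² = (-0.52)² = 0.2704
Numerator = -0.265 − 0.2704 = -0.5354; denominator = 1 − 0.2704 = 0.7296
φ_{22} = -0.5354 / 0.7296 = -0.734

-0.734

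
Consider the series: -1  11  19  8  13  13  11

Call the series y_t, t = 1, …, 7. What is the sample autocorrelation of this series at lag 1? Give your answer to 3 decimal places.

-0.100

Mean ȳ = (-1 + 11 + 19 + 8 + 13 + 13 + 11)/7 = 10.5714
Deviations from mean: -11.5714, 0.4286, 8.4286, -2.5714, 2.4286, 2.4286, 0.4286
Numerator Σ_{t=1}^{6}(y_t−ȳ)(y_{t+1}−ȳ) = -22.3265
Denominator Σ(y_t−ȳ)² = 223.7143
r_1 = -22.3265 / 223.7143 = -0.100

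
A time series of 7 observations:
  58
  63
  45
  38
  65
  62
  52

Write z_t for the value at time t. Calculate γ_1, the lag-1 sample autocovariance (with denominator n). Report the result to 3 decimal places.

-1.093

Mean z̄ = (58 + 63 + 45 + 38 + 65 + 62 + 52)/7 = 54.7143
Deviations: 3.2857, 8.2857, -9.7143, -16.7143, 10.2857, 7.2857, -2.7143
Σ_{t=1}^{6}(z_t−z̄)(z_{t+1}−z̄) = -7.6531
γ_1 = -7.6531 / 7 = -1.093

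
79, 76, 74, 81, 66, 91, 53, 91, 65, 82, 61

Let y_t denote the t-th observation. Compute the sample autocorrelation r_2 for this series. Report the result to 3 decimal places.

0.700

Mean ȳ = (79 + 76 + 74 + 81 + 66 + 91 + 53 + 91 + 65 + 82 + 61)/11 = 74.4545
Numerator Σ_{t=1}^{9}(y_t−ȳ)(y_{t+2}−ȳ) = 1030.2231
Denominator Σ(y_t−ȳ)² = 1472.7273
r_2 = 1030.2231 / 1472.7273 = 0.700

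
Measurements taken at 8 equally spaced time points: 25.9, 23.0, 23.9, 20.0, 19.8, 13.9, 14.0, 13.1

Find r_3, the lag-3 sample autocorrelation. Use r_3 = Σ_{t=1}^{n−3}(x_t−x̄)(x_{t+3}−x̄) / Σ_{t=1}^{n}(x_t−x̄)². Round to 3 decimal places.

-0.144

Mean x̄ = (25.9 + 23.0 + 23.9 + 20.0 + 19.8 + 13.9 + 14.0 + 13.1)/8 = 19.2000
Deviations from mean: 6.7000, 3.8000, 4.7000, 0.8000, 0.6000, -5.3000, -5.2000, -6.1000
Σ(x_t−x̄)(x_{t+3}−x̄) = (5.3600) + (2.2800) + (-24.9100) + (-4.1600) + (-3.6600) = -25.0900
Denominator Σ(x_t−x̄)² = 174.7600
r_3 = -25.0900 / 174.7600 = -0.144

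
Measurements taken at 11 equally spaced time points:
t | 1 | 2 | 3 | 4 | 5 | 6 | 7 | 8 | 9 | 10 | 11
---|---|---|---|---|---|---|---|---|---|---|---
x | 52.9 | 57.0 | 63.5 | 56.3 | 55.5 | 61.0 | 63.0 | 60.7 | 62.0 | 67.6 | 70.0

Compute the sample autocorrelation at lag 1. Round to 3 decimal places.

0.376

Mean x̄ = (52.9 + 57.0 + 63.5 + 56.3 + 55.5 + 61.0 + 63.0 + 60.7 + 62.0 + 67.6 + 70.0)/11 = 60.8636
Numerator Σ_{t=1}^{10}(x_t−x̄)(x_{t+1}−x̄) = 101.2541
Denominator Σ(x_t−x̄)² = 269.6455
r_1 = 101.2541 / 269.6455 = 0.376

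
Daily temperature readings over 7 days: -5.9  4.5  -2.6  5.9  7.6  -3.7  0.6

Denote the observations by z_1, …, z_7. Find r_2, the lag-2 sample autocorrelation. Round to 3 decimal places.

Mean z̄ = (-5.9 + 4.5 − 2.6 + 5.9 + 7.6 − 3.7 + 0.6)/7 = 0.9143
Deviations from mean: -6.8143, 3.5857, -3.5143, 4.9857, 6.6857, -4.6143, -0.3143
Σ(z_t−z̄)(z_{t+2}−z̄) = (23.9473) + (17.8773) + (-23.4955) + (-23.0055) + (-2.1012) = -6.7776
Denominator Σ(z_t−z̄)² = 162.5886
r_2 = -6.7776 / 162.5886 = -0.042

-0.042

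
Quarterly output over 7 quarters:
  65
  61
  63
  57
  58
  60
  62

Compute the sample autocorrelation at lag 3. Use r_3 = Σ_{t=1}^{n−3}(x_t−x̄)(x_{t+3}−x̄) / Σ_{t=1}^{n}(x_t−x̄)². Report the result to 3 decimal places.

Mean x̄ = (65 + 61 + 63 + 57 + 58 + 60 + 62)/7 = 60.8571
Deviations from mean: 4.1429, 0.1429, 2.1429, -3.8571, -2.8571, -0.8571, 1.1429
Σ(x_t−x̄)(x_{t+3}−x̄) = (-15.9796) + (-0.4082) + (-1.8367) + (-4.4082) = -22.6327
Denominator Σ(x_t−x̄)² = 46.8571
r_3 = -22.6327 / 46.8571 = -0.483

-0.483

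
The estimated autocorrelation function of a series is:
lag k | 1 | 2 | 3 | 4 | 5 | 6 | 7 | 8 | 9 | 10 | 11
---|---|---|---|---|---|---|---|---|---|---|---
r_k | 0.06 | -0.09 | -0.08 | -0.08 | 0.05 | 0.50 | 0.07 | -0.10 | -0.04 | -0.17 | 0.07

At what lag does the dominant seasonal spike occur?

6

The largest autocorrelation is r_6 = 0.50; the remaining lags stay at or below 0.07.
The dominant spike at lag 6 indicates a seasonal period of 6.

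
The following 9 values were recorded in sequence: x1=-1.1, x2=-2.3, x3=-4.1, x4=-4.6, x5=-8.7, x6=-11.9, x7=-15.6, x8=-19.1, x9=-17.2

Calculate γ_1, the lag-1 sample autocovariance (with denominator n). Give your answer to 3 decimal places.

Mean x̄ = (-1.1 − 2.3 − 4.1 − 4.6 − 8.7 − 11.9 − 15.6 − 19.1 − 17.2)/9 = -9.4000
Σ_{t=1}^{8}(x_t−x̄)(x_{t+1}−x̄) = 274.9100
γ_1 = 274.9100 / 9 = 30.546

30.546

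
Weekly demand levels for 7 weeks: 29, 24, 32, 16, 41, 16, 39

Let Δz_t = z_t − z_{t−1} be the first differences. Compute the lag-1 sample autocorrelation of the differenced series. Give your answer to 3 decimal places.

First differences Δz: -5, 8, -16, 25, -25, 23
Mean of differences = 1.6667
Numerator Σ(Δz_t−Δz̄)(Δz_{t+1}−Δz̄) = -1757.4444
Denominator Σ(Δz_t−Δz̄)² = 2107.3333
r_1(Δz) = -1757.4444 / 2107.3333 = -0.834

-0.834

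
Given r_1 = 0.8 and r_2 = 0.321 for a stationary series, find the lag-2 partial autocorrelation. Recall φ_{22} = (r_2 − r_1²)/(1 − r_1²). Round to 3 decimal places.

-0.886

φ_{22} = (r_2 − r_1²) / (1 − r_1²)
r_1² = (0.8)² = 0.64
Numerator = 0.321 − 0.6400 = -0.3190; denominator = 1 − 0.6400 = 0.3600
φ_{22} = -0.3190 / 0.3600 = -0.886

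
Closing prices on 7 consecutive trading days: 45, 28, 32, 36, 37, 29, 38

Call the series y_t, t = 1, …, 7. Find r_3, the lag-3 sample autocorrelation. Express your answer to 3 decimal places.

0.082

Mean ȳ = (45 + 28 + 32 + 36 + 37 + 29 + 38)/7 = 35.0000
Deviations from mean: 10.0000, -7.0000, -3.0000, 1.0000, 2.0000, -6.0000, 3.0000
Numerator Σ_{t=1}^{4}(y_t−ȳ)(y_{t+3}−ȳ) = 17.0000
Denominator Σ(y_t−ȳ)² = 208.0000
r_3 = 17.0000 / 208.0000 = 0.082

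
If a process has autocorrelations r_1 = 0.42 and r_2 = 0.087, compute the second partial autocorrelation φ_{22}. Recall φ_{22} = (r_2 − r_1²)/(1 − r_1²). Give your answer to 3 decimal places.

φ_{22} = (r_2 − r_1²) / (1 − r_1²)
r_1² = (0.42)² = 0.1764
Numerator = 0.087 − 0.1764 = -0.0894; denominator = 1 − 0.1764 = 0.8236
φ_{22} = -0.0894 / 0.8236 = -0.109

-0.109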